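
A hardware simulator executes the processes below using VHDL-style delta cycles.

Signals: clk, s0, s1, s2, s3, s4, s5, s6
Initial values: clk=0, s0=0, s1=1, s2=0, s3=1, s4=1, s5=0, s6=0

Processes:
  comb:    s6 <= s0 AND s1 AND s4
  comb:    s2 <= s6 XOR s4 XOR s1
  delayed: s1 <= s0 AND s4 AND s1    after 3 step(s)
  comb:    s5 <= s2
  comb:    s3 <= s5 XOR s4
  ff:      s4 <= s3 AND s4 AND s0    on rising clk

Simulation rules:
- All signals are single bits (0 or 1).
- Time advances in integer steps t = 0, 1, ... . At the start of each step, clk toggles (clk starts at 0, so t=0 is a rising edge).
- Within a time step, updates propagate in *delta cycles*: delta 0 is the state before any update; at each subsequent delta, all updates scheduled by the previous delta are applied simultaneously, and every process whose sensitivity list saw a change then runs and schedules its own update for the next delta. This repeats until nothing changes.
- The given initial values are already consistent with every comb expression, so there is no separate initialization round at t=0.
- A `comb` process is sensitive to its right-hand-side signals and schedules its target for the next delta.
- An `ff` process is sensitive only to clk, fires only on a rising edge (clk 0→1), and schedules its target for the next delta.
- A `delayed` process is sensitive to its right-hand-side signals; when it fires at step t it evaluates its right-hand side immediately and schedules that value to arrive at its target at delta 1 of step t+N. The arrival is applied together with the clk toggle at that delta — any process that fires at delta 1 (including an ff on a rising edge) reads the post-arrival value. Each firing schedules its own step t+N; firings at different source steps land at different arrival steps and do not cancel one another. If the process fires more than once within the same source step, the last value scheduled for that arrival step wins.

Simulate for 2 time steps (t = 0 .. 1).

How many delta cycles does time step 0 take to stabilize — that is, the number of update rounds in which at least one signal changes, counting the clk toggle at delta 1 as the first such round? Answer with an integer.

5

t=0 Δ0: s0=0 s1=1 s5=0 clk=0 s6=0 s2=0 s4=1 s3=1
  Δ1: clk:0→1
  Δ2: s4:1→0
  Δ3: s2:0→1, s3:1→0
  Δ4: s5:0→1
  Δ5: s3:0→1
  (5Δ to stable)
t=1 Δ0: s0=0 s1=1 s5=1 clk=1 s6=0 s2=1 s4=0 s3=1
  Δ1: clk:1→0
  (1Δ to stable)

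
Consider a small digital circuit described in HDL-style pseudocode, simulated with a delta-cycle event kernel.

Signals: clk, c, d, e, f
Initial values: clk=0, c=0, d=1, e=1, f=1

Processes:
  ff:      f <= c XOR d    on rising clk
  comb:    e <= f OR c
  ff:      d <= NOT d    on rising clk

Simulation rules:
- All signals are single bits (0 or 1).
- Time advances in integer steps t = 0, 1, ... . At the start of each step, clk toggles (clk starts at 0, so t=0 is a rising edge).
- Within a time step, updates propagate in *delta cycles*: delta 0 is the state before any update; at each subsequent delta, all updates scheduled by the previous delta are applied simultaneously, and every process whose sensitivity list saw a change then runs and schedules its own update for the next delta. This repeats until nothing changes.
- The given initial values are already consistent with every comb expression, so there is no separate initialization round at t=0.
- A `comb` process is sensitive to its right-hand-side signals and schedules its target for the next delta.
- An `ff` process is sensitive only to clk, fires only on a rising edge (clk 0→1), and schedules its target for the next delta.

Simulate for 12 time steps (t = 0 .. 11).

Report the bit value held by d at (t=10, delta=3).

t=0 Δ0: e=1 d=1 f=1 clk=0 c=0
  Δ1: clk:0→1
  Δ2: d:1→0
  (2Δ to stable)
t=1 Δ0: e=1 d=0 f=1 clk=1 c=0
  Δ1: clk:1→0
  (1Δ to stable)
t=2 Δ0: e=1 d=0 f=1 clk=0 c=0
  Δ1: clk:0→1
  Δ2: d:0→1, f:1→0
  Δ3: e:1→0
  (3Δ to stable)
t=3 Δ0: e=0 d=1 f=0 clk=1 c=0
  Δ1: clk:1→0
  (1Δ to stable)
t=4 Δ0: e=0 d=1 f=0 clk=0 c=0
  Δ1: clk:0→1
  Δ2: d:1→0, f:0→1
  Δ3: e:0→1
  (3Δ to stable)
t=5 Δ0: e=1 d=0 f=1 clk=1 c=0
  Δ1: clk:1→0
  (1Δ to stable)
t=6 Δ0: e=1 d=0 f=1 clk=0 c=0
  Δ1: clk:0→1
  Δ2: d:0→1, f:1→0
  Δ3: e:1→0
  (3Δ to stable)
t=7 Δ0: e=0 d=1 f=0 clk=1 c=0
  Δ1: clk:1→0
  (1Δ to stable)
t=8 Δ0: e=0 d=1 f=0 clk=0 c=0
  Δ1: clk:0→1
  Δ2: d:1→0, f:0→1
  Δ3: e:0→1
  (3Δ to stable)
t=9 Δ0: e=1 d=0 f=1 clk=1 c=0
  Δ1: clk:1→0
  (1Δ to stable)
t=10 Δ0: e=1 d=0 f=1 clk=0 c=0
  Δ1: clk:0→1
  Δ2: d:0→1, f:1→0
  Δ3: e:1→0
  (3Δ to stable)
t=11 Δ0: e=0 d=1 f=0 clk=1 c=0
  Δ1: clk:1→0
  (1Δ to stable)

1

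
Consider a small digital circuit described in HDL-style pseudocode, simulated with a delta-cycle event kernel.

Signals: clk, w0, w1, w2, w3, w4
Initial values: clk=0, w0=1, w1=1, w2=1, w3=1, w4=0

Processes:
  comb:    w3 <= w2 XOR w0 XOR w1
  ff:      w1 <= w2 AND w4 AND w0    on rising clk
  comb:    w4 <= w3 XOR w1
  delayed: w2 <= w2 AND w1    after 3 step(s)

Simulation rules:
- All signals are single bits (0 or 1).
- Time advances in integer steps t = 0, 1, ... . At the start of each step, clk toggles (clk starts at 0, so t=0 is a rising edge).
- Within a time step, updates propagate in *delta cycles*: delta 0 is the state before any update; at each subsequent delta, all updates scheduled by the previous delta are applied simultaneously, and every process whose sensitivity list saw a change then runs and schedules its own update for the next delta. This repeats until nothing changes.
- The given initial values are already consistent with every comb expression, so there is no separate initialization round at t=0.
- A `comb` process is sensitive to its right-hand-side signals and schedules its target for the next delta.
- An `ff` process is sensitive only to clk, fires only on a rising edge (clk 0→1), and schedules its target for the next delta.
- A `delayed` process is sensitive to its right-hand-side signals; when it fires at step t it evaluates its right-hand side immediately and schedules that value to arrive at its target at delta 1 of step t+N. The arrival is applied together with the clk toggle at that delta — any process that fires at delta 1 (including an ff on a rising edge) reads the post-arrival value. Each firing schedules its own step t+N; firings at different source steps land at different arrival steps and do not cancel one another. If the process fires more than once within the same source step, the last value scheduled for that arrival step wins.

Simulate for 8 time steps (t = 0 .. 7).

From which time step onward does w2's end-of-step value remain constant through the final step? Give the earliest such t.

3

t=0 Δ0: w2=1 w3=1 clk=0 w1=1 w0=1 w4=0
  Δ1: clk:0→1
  Δ2: w1:1→0
  Δ3: w3:1→0, w4:0→1
  Δ4: w4:1→0
  (4Δ to stable)
t=1 Δ0: w2=1 w3=0 clk=1 w1=0 w0=1 w4=0
  Δ1: clk:1→0
  (1Δ to stable)
t=2 Δ0: w2=1 w3=0 clk=0 w1=0 w0=1 w4=0
  Δ1: clk:0→1
  (1Δ to stable)
t=3 Δ0: w2=1 w3=0 clk=1 w1=0 w0=1 w4=0
  Δ1: w2:1→0, clk:1→0
  Δ2: w3:0→1
  Δ3: w4:0→1
  (3Δ to stable)
t=4 Δ0: w2=0 w3=1 clk=0 w1=0 w0=1 w4=1
  Δ1: clk:0→1
  (1Δ to stable)
t=5 Δ0: w2=0 w3=1 clk=1 w1=0 w0=1 w4=1
  Δ1: clk:1→0
  (1Δ to stable)
t=6 Δ0: w2=0 w3=1 clk=0 w1=0 w0=1 w4=1
  Δ1: clk:0→1
  (1Δ to stable)
t=7 Δ0: w2=0 w3=1 clk=1 w1=0 w0=1 w4=1
  Δ1: clk:1→0
  (1Δ to stable)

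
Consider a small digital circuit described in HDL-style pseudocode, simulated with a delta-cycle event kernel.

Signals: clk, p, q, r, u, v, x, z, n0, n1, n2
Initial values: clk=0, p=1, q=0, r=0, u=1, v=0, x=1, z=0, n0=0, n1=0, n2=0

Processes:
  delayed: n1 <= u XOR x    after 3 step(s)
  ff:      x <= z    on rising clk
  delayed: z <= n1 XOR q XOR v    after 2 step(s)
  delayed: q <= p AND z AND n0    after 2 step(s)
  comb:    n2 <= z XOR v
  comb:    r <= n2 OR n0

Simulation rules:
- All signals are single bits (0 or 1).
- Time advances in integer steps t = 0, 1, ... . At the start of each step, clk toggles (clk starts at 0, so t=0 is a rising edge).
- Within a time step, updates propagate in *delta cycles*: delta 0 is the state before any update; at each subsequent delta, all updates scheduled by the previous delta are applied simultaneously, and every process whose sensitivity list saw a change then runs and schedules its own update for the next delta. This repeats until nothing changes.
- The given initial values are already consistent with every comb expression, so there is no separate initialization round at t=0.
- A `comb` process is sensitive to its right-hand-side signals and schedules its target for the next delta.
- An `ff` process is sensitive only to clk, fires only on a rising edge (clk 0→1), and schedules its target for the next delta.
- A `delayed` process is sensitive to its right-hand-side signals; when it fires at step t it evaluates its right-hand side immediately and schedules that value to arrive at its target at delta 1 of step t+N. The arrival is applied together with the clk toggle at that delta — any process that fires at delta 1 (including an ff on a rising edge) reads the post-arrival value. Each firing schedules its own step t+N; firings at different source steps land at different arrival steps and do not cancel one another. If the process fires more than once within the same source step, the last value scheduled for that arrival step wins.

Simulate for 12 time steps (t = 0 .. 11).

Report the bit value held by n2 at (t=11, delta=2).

0

[bits: n2,u,x,clk,p,n0,v,n1,r,q,z]
t=0: Δ0=01101000000 Δ1=01111000000 Δ2=01011000000 | 2Δ
t=1: Δ0=01011000000 Δ1=01001000000 | 1Δ
t=2: Δ0=01001000000 Δ1=01011000000 | 1Δ
t=3: Δ0=01011000000 Δ1=01001001000 | 1Δ
t=4: Δ0=01001001000 Δ1=01011001000 | 1Δ
t=5: Δ0=01011001000 Δ1=01001001001 Δ2=11001001001 Δ3=11001001101 | 3Δ
t=6: Δ0=11001001101 Δ1=11011001101 Δ2=11111001101 | 2Δ
t=7: Δ0=11111001101 Δ1=11101001101 | 1Δ
t=8: Δ0=11101001101 Δ1=11111001101 | 1Δ
t=9: Δ0=11111001101 Δ1=11101000101 | 1Δ
t=10: Δ0=11101000101 Δ1=11111000101 | 1Δ
t=11: Δ0=11111000101 Δ1=11101000100 Δ2=01101000100 Δ3=01101000000 | 3Δ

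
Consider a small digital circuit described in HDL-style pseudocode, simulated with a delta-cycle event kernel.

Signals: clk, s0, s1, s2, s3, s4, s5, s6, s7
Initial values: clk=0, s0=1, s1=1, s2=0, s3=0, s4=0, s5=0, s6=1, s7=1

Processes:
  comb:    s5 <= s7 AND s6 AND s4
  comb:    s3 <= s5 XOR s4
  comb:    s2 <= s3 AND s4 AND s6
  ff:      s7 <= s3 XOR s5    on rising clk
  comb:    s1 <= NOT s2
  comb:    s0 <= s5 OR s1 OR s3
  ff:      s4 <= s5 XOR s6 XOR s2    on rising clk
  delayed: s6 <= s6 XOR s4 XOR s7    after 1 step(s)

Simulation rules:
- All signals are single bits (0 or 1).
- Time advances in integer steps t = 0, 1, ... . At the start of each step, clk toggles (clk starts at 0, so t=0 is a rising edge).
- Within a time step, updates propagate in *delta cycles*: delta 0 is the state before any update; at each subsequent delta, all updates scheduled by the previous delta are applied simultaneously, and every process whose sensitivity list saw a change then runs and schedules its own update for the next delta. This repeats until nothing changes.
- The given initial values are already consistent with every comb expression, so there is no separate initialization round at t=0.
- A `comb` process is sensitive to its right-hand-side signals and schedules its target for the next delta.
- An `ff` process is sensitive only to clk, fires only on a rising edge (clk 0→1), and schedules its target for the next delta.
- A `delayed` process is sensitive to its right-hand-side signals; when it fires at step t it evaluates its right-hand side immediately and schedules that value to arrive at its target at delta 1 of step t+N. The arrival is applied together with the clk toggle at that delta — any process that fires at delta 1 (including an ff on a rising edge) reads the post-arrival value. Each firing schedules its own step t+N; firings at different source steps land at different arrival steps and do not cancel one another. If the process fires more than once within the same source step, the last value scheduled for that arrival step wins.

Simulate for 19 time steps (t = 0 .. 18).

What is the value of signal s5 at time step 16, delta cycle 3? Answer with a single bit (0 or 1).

t0.Δ0 s5=0 s3=0 clk=0 s0=1 s2=0 s6=1 s7=1 s1=1 s4=0
t0.Δ1 s5=0 s3=0 clk=1 s0=1 s2=0 s6=1 s7=1 s1=1 s4=0
t0.Δ2 s5=0 s3=0 clk=1 s0=1 s2=0 s6=1 s7=0 s1=1 s4=1
t0.Δ3 s5=0 s3=1 clk=1 s0=1 s2=0 s6=1 s7=0 s1=1 s4=1
t0.Δ4 s5=0 s3=1 clk=1 s0=1 s2=1 s6=1 s7=0 s1=1 s4=1
t0.Δ5 s5=0 s3=1 clk=1 s0=1 s2=1 s6=1 s7=0 s1=0 s4=1
t1.Δ0 s5=0 s3=1 clk=1 s0=1 s2=1 s6=1 s7=0 s1=0 s4=1
t1.Δ1 s5=0 s3=1 clk=0 s0=1 s2=1 s6=0 s7=0 s1=0 s4=1
t1.Δ2 s5=0 s3=1 clk=0 s0=1 s2=0 s6=0 s7=0 s1=0 s4=1
t1.Δ3 s5=0 s3=1 clk=0 s0=1 s2=0 s6=0 s7=0 s1=1 s4=1
t2.Δ0 s5=0 s3=1 clk=0 s0=1 s2=0 s6=0 s7=0 s1=1 s4=1
t2.Δ1 s5=0 s3=1 clk=1 s0=1 s2=0 s6=1 s7=0 s1=1 s4=1
t2.Δ2 s5=0 s3=1 clk=1 s0=1 s2=1 s6=1 s7=1 s1=1 s4=1
t2.Δ3 s5=1 s3=1 clk=1 s0=1 s2=1 s6=1 s7=1 s1=0 s4=1
t2.Δ4 s5=1 s3=0 clk=1 s0=1 s2=1 s6=1 s7=1 s1=0 s4=1
t2.Δ5 s5=1 s3=0 clk=1 s0=1 s2=0 s6=1 s7=1 s1=0 s4=1
t2.Δ6 s5=1 s3=0 clk=1 s0=1 s2=0 s6=1 s7=1 s1=1 s4=1
t3.Δ0 s5=1 s3=0 clk=1 s0=1 s2=0 s6=1 s7=1 s1=1 s4=1
t3.Δ1 s5=1 s3=0 clk=0 s0=1 s2=0 s6=1 s7=1 s1=1 s4=1
t4.Δ0 s5=1 s3=0 clk=0 s0=1 s2=0 s6=1 s7=1 s1=1 s4=1
t4.Δ1 s5=1 s3=0 clk=1 s0=1 s2=0 s6=1 s7=1 s1=1 s4=1
t4.Δ2 s5=1 s3=0 clk=1 s0=1 s2=0 s6=1 s7=1 s1=1 s4=0
t4.Δ3 s5=0 s3=1 clk=1 s0=1 s2=0 s6=1 s7=1 s1=1 s4=0
t4.Δ4 s5=0 s3=0 clk=1 s0=1 s2=0 s6=1 s7=1 s1=1 s4=0
t5.Δ0 s5=0 s3=0 clk=1 s0=1 s2=0 s6=1 s7=1 s1=1 s4=0
t5.Δ1 s5=0 s3=0 clk=0 s0=1 s2=0 s6=0 s7=1 s1=1 s4=0
t6.Δ0 s5=0 s3=0 clk=0 s0=1 s2=0 s6=0 s7=1 s1=1 s4=0
t6.Δ1 s5=0 s3=0 clk=1 s0=1 s2=0 s6=1 s7=1 s1=1 s4=0
t6.Δ2 s5=0 s3=0 clk=1 s0=1 s2=0 s6=1 s7=0 s1=1 s4=1
t6.Δ3 s5=0 s3=1 clk=1 s0=1 s2=0 s6=1 s7=0 s1=1 s4=1
t6.Δ4 s5=0 s3=1 clk=1 s0=1 s2=1 s6=1 s7=0 s1=1 s4=1
t6.Δ5 s5=0 s3=1 clk=1 s0=1 s2=1 s6=1 s7=0 s1=0 s4=1
t7.Δ0 s5=0 s3=1 clk=1 s0=1 s2=1 s6=1 s7=0 s1=0 s4=1
t7.Δ1 s5=0 s3=1 clk=0 s0=1 s2=1 s6=0 s7=0 s1=0 s4=1
t7.Δ2 s5=0 s3=1 clk=0 s0=1 s2=0 s6=0 s7=0 s1=0 s4=1
t7.Δ3 s5=0 s3=1 clk=0 s0=1 s2=0 s6=0 s7=0 s1=1 s4=1
t8.Δ0 s5=0 s3=1 clk=0 s0=1 s2=0 s6=0 s7=0 s1=1 s4=1
t8.Δ1 s5=0 s3=1 clk=1 s0=1 s2=0 s6=1 s7=0 s1=1 s4=1
t8.Δ2 s5=0 s3=1 clk=1 s0=1 s2=1 s6=1 s7=1 s1=1 s4=1
t8.Δ3 s5=1 s3=1 clk=1 s0=1 s2=1 s6=1 s7=1 s1=0 s4=1
t8.Δ4 s5=1 s3=0 clk=1 s0=1 s2=1 s6=1 s7=1 s1=0 s4=1
t8.Δ5 s5=1 s3=0 clk=1 s0=1 s2=0 s6=1 s7=1 s1=0 s4=1
t8.Δ6 s5=1 s3=0 clk=1 s0=1 s2=0 s6=1 s7=1 s1=1 s4=1
t9.Δ0 s5=1 s3=0 clk=1 s0=1 s2=0 s6=1 s7=1 s1=1 s4=1
t9.Δ1 s5=1 s3=0 clk=0 s0=1 s2=0 s6=1 s7=1 s1=1 s4=1
t10.Δ0 s5=1 s3=0 clk=0 s0=1 s2=0 s6=1 s7=1 s1=1 s4=1
t10.Δ1 s5=1 s3=0 clk=1 s0=1 s2=0 s6=1 s7=1 s1=1 s4=1
t10.Δ2 s5=1 s3=0 clk=1 s0=1 s2=0 s6=1 s7=1 s1=1 s4=0
t10.Δ3 s5=0 s3=1 clk=1 s0=1 s2=0 s6=1 s7=1 s1=1 s4=0
t10.Δ4 s5=0 s3=0 clk=1 s0=1 s2=0 s6=1 s7=1 s1=1 s4=0
t11.Δ0 s5=0 s3=0 clk=1 s0=1 s2=0 s6=1 s7=1 s1=1 s4=0
t11.Δ1 s5=0 s3=0 clk=0 s0=1 s2=0 s6=0 s7=1 s1=1 s4=0
t12.Δ0 s5=0 s3=0 clk=0 s0=1 s2=0 s6=0 s7=1 s1=1 s4=0
t12.Δ1 s5=0 s3=0 clk=1 s0=1 s2=0 s6=1 s7=1 s1=1 s4=0
t12.Δ2 s5=0 s3=0 clk=1 s0=1 s2=0 s6=1 s7=0 s1=1 s4=1
t12.Δ3 s5=0 s3=1 clk=1 s0=1 s2=0 s6=1 s7=0 s1=1 s4=1
t12.Δ4 s5=0 s3=1 clk=1 s0=1 s2=1 s6=1 s7=0 s1=1 s4=1
t12.Δ5 s5=0 s3=1 clk=1 s0=1 s2=1 s6=1 s7=0 s1=0 s4=1
t13.Δ0 s5=0 s3=1 clk=1 s0=1 s2=1 s6=1 s7=0 s1=0 s4=1
t13.Δ1 s5=0 s3=1 clk=0 s0=1 s2=1 s6=0 s7=0 s1=0 s4=1
t13.Δ2 s5=0 s3=1 clk=0 s0=1 s2=0 s6=0 s7=0 s1=0 s4=1
t13.Δ3 s5=0 s3=1 clk=0 s0=1 s2=0 s6=0 s7=0 s1=1 s4=1
t14.Δ0 s5=0 s3=1 clk=0 s0=1 s2=0 s6=0 s7=0 s1=1 s4=1
t14.Δ1 s5=0 s3=1 clk=1 s0=1 s2=0 s6=1 s7=0 s1=1 s4=1
t14.Δ2 s5=0 s3=1 clk=1 s0=1 s2=1 s6=1 s7=1 s1=1 s4=1
t14.Δ3 s5=1 s3=1 clk=1 s0=1 s2=1 s6=1 s7=1 s1=0 s4=1
t14.Δ4 s5=1 s3=0 clk=1 s0=1 s2=1 s6=1 s7=1 s1=0 s4=1
t14.Δ5 s5=1 s3=0 clk=1 s0=1 s2=0 s6=1 s7=1 s1=0 s4=1
t14.Δ6 s5=1 s3=0 clk=1 s0=1 s2=0 s6=1 s7=1 s1=1 s4=1
t15.Δ0 s5=1 s3=0 clk=1 s0=1 s2=0 s6=1 s7=1 s1=1 s4=1
t15.Δ1 s5=1 s3=0 clk=0 s0=1 s2=0 s6=1 s7=1 s1=1 s4=1
t16.Δ0 s5=1 s3=0 clk=0 s0=1 s2=0 s6=1 s7=1 s1=1 s4=1
t16.Δ1 s5=1 s3=0 clk=1 s0=1 s2=0 s6=1 s7=1 s1=1 s4=1
t16.Δ2 s5=1 s3=0 clk=1 s0=1 s2=0 s6=1 s7=1 s1=1 s4=0
t16.Δ3 s5=0 s3=1 clk=1 s0=1 s2=0 s6=1 s7=1 s1=1 s4=0
t16.Δ4 s5=0 s3=0 clk=1 s0=1 s2=0 s6=1 s7=1 s1=1 s4=0
t17.Δ0 s5=0 s3=0 clk=1 s0=1 s2=0 s6=1 s7=1 s1=1 s4=0
t17.Δ1 s5=0 s3=0 clk=0 s0=1 s2=0 s6=0 s7=1 s1=1 s4=0
t18.Δ0 s5=0 s3=0 clk=0 s0=1 s2=0 s6=0 s7=1 s1=1 s4=0
t18.Δ1 s5=0 s3=0 clk=1 s0=1 s2=0 s6=1 s7=1 s1=1 s4=0
t18.Δ2 s5=0 s3=0 clk=1 s0=1 s2=0 s6=1 s7=0 s1=1 s4=1
t18.Δ3 s5=0 s3=1 clk=1 s0=1 s2=0 s6=1 s7=0 s1=1 s4=1
t18.Δ4 s5=0 s3=1 clk=1 s0=1 s2=1 s6=1 s7=0 s1=1 s4=1
t18.Δ5 s5=0 s3=1 clk=1 s0=1 s2=1 s6=1 s7=0 s1=0 s4=1

0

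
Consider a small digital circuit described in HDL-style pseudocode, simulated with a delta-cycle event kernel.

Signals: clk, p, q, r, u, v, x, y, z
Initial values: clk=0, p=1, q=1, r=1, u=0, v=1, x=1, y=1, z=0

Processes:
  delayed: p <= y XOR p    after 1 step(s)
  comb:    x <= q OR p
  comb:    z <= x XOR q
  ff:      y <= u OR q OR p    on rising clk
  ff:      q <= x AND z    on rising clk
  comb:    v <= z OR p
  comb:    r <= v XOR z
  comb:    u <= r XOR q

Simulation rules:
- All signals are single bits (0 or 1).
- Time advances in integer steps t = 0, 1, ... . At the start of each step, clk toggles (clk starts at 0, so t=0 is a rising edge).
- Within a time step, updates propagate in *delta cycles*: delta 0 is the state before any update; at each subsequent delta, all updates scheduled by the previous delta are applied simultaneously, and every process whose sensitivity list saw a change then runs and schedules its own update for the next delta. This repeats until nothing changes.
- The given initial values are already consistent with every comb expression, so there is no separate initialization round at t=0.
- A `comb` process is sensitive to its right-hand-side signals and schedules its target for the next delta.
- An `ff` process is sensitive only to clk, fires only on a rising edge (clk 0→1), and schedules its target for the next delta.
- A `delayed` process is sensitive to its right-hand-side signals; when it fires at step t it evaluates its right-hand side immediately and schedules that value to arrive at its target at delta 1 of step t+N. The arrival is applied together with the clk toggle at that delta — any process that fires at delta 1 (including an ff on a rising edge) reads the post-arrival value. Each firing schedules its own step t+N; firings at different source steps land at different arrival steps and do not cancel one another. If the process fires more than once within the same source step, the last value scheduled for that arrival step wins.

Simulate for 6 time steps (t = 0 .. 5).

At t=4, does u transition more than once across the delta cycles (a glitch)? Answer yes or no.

yes

[bits: v,y,u,r,x,clk,z,q,p]
t=0: Δ0=110110011 Δ1=110111011 Δ2=110111001 Δ3=111111101 Δ4=111011101 Δ5=110011101 | 5Δ
t=1: Δ0=110011101 Δ1=110010101 | 1Δ
t=2: Δ0=110010101 Δ1=110011101 Δ2=110011111 Δ3=111011011 Δ4=111111011 Δ5=110111011 | 5Δ
t=3: Δ0=110111011 Δ1=110110011 | 1Δ
t=4: Δ0=110110011 Δ1=110111011 Δ2=110111001 Δ3=111111101 Δ4=111011101 Δ5=110011101 | 5Δ
t=5: Δ0=110011101 Δ1=110010101 | 1Δ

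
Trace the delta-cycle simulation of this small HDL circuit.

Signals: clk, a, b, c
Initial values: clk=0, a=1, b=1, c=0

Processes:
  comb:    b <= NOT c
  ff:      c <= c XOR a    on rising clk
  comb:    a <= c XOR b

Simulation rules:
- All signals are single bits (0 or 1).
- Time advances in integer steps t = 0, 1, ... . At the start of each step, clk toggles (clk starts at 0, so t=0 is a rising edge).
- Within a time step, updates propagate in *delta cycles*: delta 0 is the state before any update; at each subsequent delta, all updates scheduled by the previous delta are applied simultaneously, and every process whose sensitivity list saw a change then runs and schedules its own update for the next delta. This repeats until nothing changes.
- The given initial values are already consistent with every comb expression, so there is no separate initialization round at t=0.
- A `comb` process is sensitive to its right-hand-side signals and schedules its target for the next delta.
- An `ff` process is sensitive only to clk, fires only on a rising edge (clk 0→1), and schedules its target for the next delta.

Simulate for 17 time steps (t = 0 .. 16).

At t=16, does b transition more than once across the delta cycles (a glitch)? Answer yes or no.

no

t0.Δ0 clk=0 a=1 b=1 c=0
t0.Δ1 clk=1 a=1 b=1 c=0
t0.Δ2 clk=1 a=1 b=1 c=1
t0.Δ3 clk=1 a=0 b=0 c=1
t0.Δ4 clk=1 a=1 b=0 c=1
t1.Δ0 clk=1 a=1 b=0 c=1
t1.Δ1 clk=0 a=1 b=0 c=1
t2.Δ0 clk=0 a=1 b=0 c=1
t2.Δ1 clk=1 a=1 b=0 c=1
t2.Δ2 clk=1 a=1 b=0 c=0
t2.Δ3 clk=1 a=0 b=1 c=0
t2.Δ4 clk=1 a=1 b=1 c=0
t3.Δ0 clk=1 a=1 b=1 c=0
t3.Δ1 clk=0 a=1 b=1 c=0
t4.Δ0 clk=0 a=1 b=1 c=0
t4.Δ1 clk=1 a=1 b=1 c=0
t4.Δ2 clk=1 a=1 b=1 c=1
t4.Δ3 clk=1 a=0 b=0 c=1
t4.Δ4 clk=1 a=1 b=0 c=1
t5.Δ0 clk=1 a=1 b=0 c=1
t5.Δ1 clk=0 a=1 b=0 c=1
t6.Δ0 clk=0 a=1 b=0 c=1
t6.Δ1 clk=1 a=1 b=0 c=1
t6.Δ2 clk=1 a=1 b=0 c=0
t6.Δ3 clk=1 a=0 b=1 c=0
t6.Δ4 clk=1 a=1 b=1 c=0
t7.Δ0 clk=1 a=1 b=1 c=0
t7.Δ1 clk=0 a=1 b=1 c=0
t8.Δ0 clk=0 a=1 b=1 c=0
t8.Δ1 clk=1 a=1 b=1 c=0
t8.Δ2 clk=1 a=1 b=1 c=1
t8.Δ3 clk=1 a=0 b=0 c=1
t8.Δ4 clk=1 a=1 b=0 c=1
t9.Δ0 clk=1 a=1 b=0 c=1
t9.Δ1 clk=0 a=1 b=0 c=1
t10.Δ0 clk=0 a=1 b=0 c=1
t10.Δ1 clk=1 a=1 b=0 c=1
t10.Δ2 clk=1 a=1 b=0 c=0
t10.Δ3 clk=1 a=0 b=1 c=0
t10.Δ4 clk=1 a=1 b=1 c=0
t11.Δ0 clk=1 a=1 b=1 c=0
t11.Δ1 clk=0 a=1 b=1 c=0
t12.Δ0 clk=0 a=1 b=1 c=0
t12.Δ1 clk=1 a=1 b=1 c=0
t12.Δ2 clk=1 a=1 b=1 c=1
t12.Δ3 clk=1 a=0 b=0 c=1
t12.Δ4 clk=1 a=1 b=0 c=1
t13.Δ0 clk=1 a=1 b=0 c=1
t13.Δ1 clk=0 a=1 b=0 c=1
t14.Δ0 clk=0 a=1 b=0 c=1
t14.Δ1 clk=1 a=1 b=0 c=1
t14.Δ2 clk=1 a=1 b=0 c=0
t14.Δ3 clk=1 a=0 b=1 c=0
t14.Δ4 clk=1 a=1 b=1 c=0
t15.Δ0 clk=1 a=1 b=1 c=0
t15.Δ1 clk=0 a=1 b=1 c=0
t16.Δ0 clk=0 a=1 b=1 c=0
t16.Δ1 clk=1 a=1 b=1 c=0
t16.Δ2 clk=1 a=1 b=1 c=1
t16.Δ3 clk=1 a=0 b=0 c=1
t16.Δ4 clk=1 a=1 b=0 c=1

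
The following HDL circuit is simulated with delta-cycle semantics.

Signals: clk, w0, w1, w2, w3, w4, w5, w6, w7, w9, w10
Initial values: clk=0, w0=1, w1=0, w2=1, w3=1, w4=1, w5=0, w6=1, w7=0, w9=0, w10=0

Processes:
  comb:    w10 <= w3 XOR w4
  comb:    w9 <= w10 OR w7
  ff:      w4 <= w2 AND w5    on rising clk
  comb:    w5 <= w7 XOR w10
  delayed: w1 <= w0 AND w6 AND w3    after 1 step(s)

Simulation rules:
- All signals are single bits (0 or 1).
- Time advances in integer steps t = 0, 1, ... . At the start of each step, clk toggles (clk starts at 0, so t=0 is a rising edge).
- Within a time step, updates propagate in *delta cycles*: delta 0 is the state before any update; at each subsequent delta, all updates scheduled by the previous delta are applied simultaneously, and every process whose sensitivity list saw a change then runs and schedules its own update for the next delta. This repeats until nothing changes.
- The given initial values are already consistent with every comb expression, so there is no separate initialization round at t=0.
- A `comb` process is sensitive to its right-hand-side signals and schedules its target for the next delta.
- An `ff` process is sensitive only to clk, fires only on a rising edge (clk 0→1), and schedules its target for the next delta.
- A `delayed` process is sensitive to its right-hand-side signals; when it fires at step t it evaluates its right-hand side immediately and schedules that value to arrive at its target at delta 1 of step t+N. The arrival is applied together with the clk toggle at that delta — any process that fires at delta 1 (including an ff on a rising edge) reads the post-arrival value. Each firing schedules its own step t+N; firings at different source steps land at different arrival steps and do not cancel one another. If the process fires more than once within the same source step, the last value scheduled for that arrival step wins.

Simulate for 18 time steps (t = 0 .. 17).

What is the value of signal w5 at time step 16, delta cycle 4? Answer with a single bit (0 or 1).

1

[bits: w7,w9,w1,w6,w2,w10,w5,clk,w0,w3,w4]
t=0: Δ0=00011000111 Δ1=00011001111 Δ2=00011001110 Δ3=00011101110 Δ4=01011111110 | 4Δ
t=1: Δ0=01011111110 Δ1=01011110110 | 1Δ
t=2: Δ0=01011110110 Δ1=01011111110 Δ2=01011111111 Δ3=01011011111 Δ4=00011001111 | 4Δ
t=3: Δ0=00011001111 Δ1=00011000111 | 1Δ
t=4: Δ0=00011000111 Δ1=00011001111 Δ2=00011001110 Δ3=00011101110 Δ4=01011111110 | 4Δ
t=5: Δ0=01011111110 Δ1=01011110110 | 1Δ
t=6: Δ0=01011110110 Δ1=01011111110 Δ2=01011111111 Δ3=01011011111 Δ4=00011001111 | 4Δ
t=7: Δ0=00011001111 Δ1=00011000111 | 1Δ
t=8: Δ0=00011000111 Δ1=00011001111 Δ2=00011001110 Δ3=00011101110 Δ4=01011111110 | 4Δ
t=9: Δ0=01011111110 Δ1=01011110110 | 1Δ
t=10: Δ0=01011110110 Δ1=01011111110 Δ2=01011111111 Δ3=01011011111 Δ4=00011001111 | 4Δ
t=11: Δ0=00011001111 Δ1=00011000111 | 1Δ
t=12: Δ0=00011000111 Δ1=00011001111 Δ2=00011001110 Δ3=00011101110 Δ4=01011111110 | 4Δ
t=13: Δ0=01011111110 Δ1=01011110110 | 1Δ
t=14: Δ0=01011110110 Δ1=01011111110 Δ2=01011111111 Δ3=01011011111 Δ4=00011001111 | 4Δ
t=15: Δ0=00011001111 Δ1=00011000111 | 1Δ
t=16: Δ0=00011000111 Δ1=00011001111 Δ2=00011001110 Δ3=00011101110 Δ4=01011111110 | 4Δ
t=17: Δ0=01011111110 Δ1=01011110110 | 1Δ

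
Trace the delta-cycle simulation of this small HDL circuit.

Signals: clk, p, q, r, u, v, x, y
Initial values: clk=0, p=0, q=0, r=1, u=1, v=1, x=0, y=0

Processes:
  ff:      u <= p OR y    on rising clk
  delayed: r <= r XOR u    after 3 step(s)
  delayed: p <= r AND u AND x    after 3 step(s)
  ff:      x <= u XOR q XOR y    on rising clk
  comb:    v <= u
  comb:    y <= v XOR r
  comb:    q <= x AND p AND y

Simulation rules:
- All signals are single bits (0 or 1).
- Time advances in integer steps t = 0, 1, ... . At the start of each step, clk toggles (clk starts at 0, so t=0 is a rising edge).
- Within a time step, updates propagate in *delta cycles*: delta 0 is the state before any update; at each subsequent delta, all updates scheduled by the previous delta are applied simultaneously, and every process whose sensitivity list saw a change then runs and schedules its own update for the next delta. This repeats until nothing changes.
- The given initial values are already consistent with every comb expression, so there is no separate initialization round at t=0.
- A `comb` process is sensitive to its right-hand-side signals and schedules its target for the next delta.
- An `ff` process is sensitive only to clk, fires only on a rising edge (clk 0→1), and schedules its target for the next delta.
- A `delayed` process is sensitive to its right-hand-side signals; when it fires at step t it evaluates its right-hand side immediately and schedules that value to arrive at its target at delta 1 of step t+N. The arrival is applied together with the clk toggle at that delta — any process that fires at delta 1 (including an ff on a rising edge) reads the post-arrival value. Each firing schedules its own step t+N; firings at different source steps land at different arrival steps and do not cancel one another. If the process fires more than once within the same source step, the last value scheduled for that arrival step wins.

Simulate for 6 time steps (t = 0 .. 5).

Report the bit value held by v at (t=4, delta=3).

t=0 Δ0: y=0 v=1 clk=0 x=0 q=0 p=0 r=1 u=1
  Δ1: clk:0→1
  Δ2: x:0→1, u:1→0
  Δ3: v:1→0
  Δ4: y:0→1
  (4Δ to stable)
t=1 Δ0: y=1 v=0 clk=1 x=1 q=0 p=0 r=1 u=0
  Δ1: clk:1→0
  (1Δ to stable)
t=2 Δ0: y=1 v=0 clk=0 x=1 q=0 p=0 r=1 u=0
  Δ1: clk:0→1
  Δ2: u:0→1
  Δ3: v:0→1
  Δ4: y:1→0
  (4Δ to stable)
t=3 Δ0: y=0 v=1 clk=1 x=1 q=0 p=0 r=1 u=1
  Δ1: clk:1→0
  (1Δ to stable)
t=4 Δ0: y=0 v=1 clk=0 x=1 q=0 p=0 r=1 u=1
  Δ1: clk:0→1
  Δ2: u:1→0
  Δ3: v:1→0
  Δ4: y:0→1
  (4Δ to stable)
t=5 Δ0: y=1 v=0 clk=1 x=1 q=0 p=0 r=1 u=0
  Δ1: clk:1→0, p:0→1, r:1→0
  Δ2: y:1→0, q:0→1
  Δ3: q:1→0
  (3Δ to stable)

0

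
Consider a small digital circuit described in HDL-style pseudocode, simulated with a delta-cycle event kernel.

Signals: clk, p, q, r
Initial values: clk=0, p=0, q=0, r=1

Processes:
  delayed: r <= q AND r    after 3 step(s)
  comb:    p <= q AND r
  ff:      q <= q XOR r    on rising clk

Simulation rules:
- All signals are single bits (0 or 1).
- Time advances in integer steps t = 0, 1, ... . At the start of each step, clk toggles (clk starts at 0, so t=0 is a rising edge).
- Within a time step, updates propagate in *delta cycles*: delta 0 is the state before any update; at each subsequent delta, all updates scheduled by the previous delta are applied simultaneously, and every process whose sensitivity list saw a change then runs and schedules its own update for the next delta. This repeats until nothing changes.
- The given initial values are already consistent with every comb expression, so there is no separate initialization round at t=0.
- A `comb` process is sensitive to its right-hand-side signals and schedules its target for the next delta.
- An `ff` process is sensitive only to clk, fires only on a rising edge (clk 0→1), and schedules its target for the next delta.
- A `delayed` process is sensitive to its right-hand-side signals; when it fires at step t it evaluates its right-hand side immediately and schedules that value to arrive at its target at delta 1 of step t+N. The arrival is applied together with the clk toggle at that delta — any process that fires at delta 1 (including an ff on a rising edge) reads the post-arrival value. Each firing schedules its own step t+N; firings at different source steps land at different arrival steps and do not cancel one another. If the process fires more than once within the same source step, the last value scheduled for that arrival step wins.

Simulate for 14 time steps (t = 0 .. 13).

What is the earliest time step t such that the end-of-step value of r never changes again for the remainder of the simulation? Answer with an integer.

11

t0.Δ0 p=0 clk=0 r=1 q=0
t0.Δ1 p=0 clk=1 r=1 q=0
t0.Δ2 p=0 clk=1 r=1 q=1
t0.Δ3 p=1 clk=1 r=1 q=1
t1.Δ0 p=1 clk=1 r=1 q=1
t1.Δ1 p=1 clk=0 r=1 q=1
t2.Δ0 p=1 clk=0 r=1 q=1
t2.Δ1 p=1 clk=1 r=1 q=1
t2.Δ2 p=1 clk=1 r=1 q=0
t2.Δ3 p=0 clk=1 r=1 q=0
t3.Δ0 p=0 clk=1 r=1 q=0
t3.Δ1 p=0 clk=0 r=1 q=0
t4.Δ0 p=0 clk=0 r=1 q=0
t4.Δ1 p=0 clk=1 r=1 q=0
t4.Δ2 p=0 clk=1 r=1 q=1
t4.Δ3 p=1 clk=1 r=1 q=1
t5.Δ0 p=1 clk=1 r=1 q=1
t5.Δ1 p=1 clk=0 r=0 q=1
t5.Δ2 p=0 clk=0 r=0 q=1
t6.Δ0 p=0 clk=0 r=0 q=1
t6.Δ1 p=0 clk=1 r=0 q=1
t7.Δ0 p=0 clk=1 r=0 q=1
t7.Δ1 p=0 clk=0 r=1 q=1
t7.Δ2 p=1 clk=0 r=1 q=1
t8.Δ0 p=1 clk=0 r=1 q=1
t8.Δ1 p=1 clk=1 r=0 q=1
t8.Δ2 p=0 clk=1 r=0 q=1
t9.Δ0 p=0 clk=1 r=0 q=1
t9.Δ1 p=0 clk=0 r=0 q=1
t10.Δ0 p=0 clk=0 r=0 q=1
t10.Δ1 p=0 clk=1 r=1 q=1
t10.Δ2 p=1 clk=1 r=1 q=0
t10.Δ3 p=0 clk=1 r=1 q=0
t11.Δ0 p=0 clk=1 r=1 q=0
t11.Δ1 p=0 clk=0 r=0 q=0
t12.Δ0 p=0 clk=0 r=0 q=0
t12.Δ1 p=0 clk=1 r=0 q=0
t13.Δ0 p=0 clk=1 r=0 q=0
t13.Δ1 p=0 clk=0 r=0 q=0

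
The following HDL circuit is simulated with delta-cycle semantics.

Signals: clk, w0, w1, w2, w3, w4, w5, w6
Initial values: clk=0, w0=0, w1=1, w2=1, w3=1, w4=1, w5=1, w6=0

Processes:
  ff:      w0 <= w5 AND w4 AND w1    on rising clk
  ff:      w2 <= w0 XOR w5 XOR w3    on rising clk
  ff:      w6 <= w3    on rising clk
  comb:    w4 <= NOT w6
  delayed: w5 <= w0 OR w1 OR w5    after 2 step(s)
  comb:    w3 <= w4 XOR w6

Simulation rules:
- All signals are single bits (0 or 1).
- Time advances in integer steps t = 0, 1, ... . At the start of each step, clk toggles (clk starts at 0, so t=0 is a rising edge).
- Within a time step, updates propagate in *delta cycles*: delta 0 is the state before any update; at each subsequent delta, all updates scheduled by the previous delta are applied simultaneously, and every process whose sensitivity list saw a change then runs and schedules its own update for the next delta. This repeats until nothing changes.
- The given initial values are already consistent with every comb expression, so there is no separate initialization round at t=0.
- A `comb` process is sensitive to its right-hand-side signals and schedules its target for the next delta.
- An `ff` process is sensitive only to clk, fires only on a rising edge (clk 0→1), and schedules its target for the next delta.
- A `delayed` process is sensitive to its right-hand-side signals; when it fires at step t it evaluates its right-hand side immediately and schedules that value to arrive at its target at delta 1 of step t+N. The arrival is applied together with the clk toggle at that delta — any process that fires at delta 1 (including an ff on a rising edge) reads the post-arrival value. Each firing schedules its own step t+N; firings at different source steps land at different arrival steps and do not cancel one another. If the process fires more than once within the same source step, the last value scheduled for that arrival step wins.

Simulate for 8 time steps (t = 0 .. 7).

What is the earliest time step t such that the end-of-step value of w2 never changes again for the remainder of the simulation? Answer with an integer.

t0.Δ0 w1=1 w4=1 w5=1 w3=1 w6=0 w0=0 w2=1 clk=0
t0.Δ1 w1=1 w4=1 w5=1 w3=1 w6=0 w0=0 w2=1 clk=1
t0.Δ2 w1=1 w4=1 w5=1 w3=1 w6=1 w0=1 w2=0 clk=1
t0.Δ3 w1=1 w4=0 w5=1 w3=0 w6=1 w0=1 w2=0 clk=1
t0.Δ4 w1=1 w4=0 w5=1 w3=1 w6=1 w0=1 w2=0 clk=1
t1.Δ0 w1=1 w4=0 w5=1 w3=1 w6=1 w0=1 w2=0 clk=1
t1.Δ1 w1=1 w4=0 w5=1 w3=1 w6=1 w0=1 w2=0 clk=0
t2.Δ0 w1=1 w4=0 w5=1 w3=1 w6=1 w0=1 w2=0 clk=0
t2.Δ1 w1=1 w4=0 w5=1 w3=1 w6=1 w0=1 w2=0 clk=1
t2.Δ2 w1=1 w4=0 w5=1 w3=1 w6=1 w0=0 w2=1 clk=1
t3.Δ0 w1=1 w4=0 w5=1 w3=1 w6=1 w0=0 w2=1 clk=1
t3.Δ1 w1=1 w4=0 w5=1 w3=1 w6=1 w0=0 w2=1 clk=0
t4.Δ0 w1=1 w4=0 w5=1 w3=1 w6=1 w0=0 w2=1 clk=0
t4.Δ1 w1=1 w4=0 w5=1 w3=1 w6=1 w0=0 w2=1 clk=1
t4.Δ2 w1=1 w4=0 w5=1 w3=1 w6=1 w0=0 w2=0 clk=1
t5.Δ0 w1=1 w4=0 w5=1 w3=1 w6=1 w0=0 w2=0 clk=1
t5.Δ1 w1=1 w4=0 w5=1 w3=1 w6=1 w0=0 w2=0 clk=0
t6.Δ0 w1=1 w4=0 w5=1 w3=1 w6=1 w0=0 w2=0 clk=0
t6.Δ1 w1=1 w4=0 w5=1 w3=1 w6=1 w0=0 w2=0 clk=1
t7.Δ0 w1=1 w4=0 w5=1 w3=1 w6=1 w0=0 w2=0 clk=1
t7.Δ1 w1=1 w4=0 w5=1 w3=1 w6=1 w0=0 w2=0 clk=0

4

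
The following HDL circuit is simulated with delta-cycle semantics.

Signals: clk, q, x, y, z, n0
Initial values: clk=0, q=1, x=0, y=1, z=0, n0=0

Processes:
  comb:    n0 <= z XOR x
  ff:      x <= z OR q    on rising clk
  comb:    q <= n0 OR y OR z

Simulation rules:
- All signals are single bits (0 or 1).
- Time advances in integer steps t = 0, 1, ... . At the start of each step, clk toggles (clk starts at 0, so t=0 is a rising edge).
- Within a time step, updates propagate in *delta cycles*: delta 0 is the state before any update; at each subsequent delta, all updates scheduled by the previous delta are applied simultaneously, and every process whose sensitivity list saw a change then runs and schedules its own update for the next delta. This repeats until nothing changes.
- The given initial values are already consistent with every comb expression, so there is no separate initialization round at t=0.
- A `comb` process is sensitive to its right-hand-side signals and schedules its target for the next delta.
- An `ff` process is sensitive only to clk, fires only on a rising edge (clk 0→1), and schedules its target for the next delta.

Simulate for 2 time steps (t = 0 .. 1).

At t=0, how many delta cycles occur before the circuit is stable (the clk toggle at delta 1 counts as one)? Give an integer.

[bits: z,x,q,clk,y,n0]
t=0: Δ0=001010 Δ1=001110 Δ2=011110 Δ3=011111 | 3Δ
t=1: Δ0=011111 Δ1=011011 | 1Δ

3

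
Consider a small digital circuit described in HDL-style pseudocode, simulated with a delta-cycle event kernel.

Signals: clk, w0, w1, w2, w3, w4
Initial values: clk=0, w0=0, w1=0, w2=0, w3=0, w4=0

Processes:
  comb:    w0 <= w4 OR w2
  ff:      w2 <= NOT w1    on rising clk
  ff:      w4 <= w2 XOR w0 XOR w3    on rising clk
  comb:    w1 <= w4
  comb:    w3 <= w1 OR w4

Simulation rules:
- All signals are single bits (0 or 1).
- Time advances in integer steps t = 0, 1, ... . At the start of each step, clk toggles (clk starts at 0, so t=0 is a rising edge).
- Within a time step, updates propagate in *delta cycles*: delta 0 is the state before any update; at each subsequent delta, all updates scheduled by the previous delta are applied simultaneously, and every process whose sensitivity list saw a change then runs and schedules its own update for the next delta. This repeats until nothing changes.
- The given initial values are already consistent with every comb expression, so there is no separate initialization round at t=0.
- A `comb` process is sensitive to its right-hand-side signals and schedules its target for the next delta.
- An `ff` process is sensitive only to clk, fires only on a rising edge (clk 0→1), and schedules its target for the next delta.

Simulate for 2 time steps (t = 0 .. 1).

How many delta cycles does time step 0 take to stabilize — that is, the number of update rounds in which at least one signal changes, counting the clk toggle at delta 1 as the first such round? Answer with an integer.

3

t=0 Δ0: clk=0 w1=0 w3=0 w4=0 w2=0 w0=0
  Δ1: clk:0→1
  Δ2: w2:0→1
  Δ3: w0:0→1
  (3Δ to stable)
t=1 Δ0: clk=1 w1=0 w3=0 w4=0 w2=1 w0=1
  Δ1: clk:1→0
  (1Δ to stable)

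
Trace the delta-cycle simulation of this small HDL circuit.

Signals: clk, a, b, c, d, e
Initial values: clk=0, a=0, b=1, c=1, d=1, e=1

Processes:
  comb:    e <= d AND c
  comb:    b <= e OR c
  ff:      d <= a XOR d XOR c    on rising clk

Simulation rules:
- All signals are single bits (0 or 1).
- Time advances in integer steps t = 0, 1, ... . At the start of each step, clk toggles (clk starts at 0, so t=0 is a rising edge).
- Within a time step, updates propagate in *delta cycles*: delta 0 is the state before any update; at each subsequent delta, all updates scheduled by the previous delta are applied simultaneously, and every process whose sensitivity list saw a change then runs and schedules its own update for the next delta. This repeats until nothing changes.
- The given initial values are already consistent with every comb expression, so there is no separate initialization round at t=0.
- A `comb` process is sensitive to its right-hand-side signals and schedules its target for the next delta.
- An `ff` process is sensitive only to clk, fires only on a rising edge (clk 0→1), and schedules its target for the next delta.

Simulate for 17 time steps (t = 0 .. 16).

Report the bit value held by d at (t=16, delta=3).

0

[bits: d,e,c,b,clk,a]
t=0: Δ0=111100 Δ1=111110 Δ2=011110 Δ3=001110 | 3Δ
t=1: Δ0=001110 Δ1=001100 | 1Δ
t=2: Δ0=001100 Δ1=001110 Δ2=101110 Δ3=111110 | 3Δ
t=3: Δ0=111110 Δ1=111100 | 1Δ
t=4: Δ0=111100 Δ1=111110 Δ2=011110 Δ3=001110 | 3Δ
t=5: Δ0=001110 Δ1=001100 | 1Δ
t=6: Δ0=001100 Δ1=001110 Δ2=101110 Δ3=111110 | 3Δ
t=7: Δ0=111110 Δ1=111100 | 1Δ
t=8: Δ0=111100 Δ1=111110 Δ2=011110 Δ3=001110 | 3Δ
t=9: Δ0=001110 Δ1=001100 | 1Δ
t=10: Δ0=001100 Δ1=001110 Δ2=101110 Δ3=111110 | 3Δ
t=11: Δ0=111110 Δ1=111100 | 1Δ
t=12: Δ0=111100 Δ1=111110 Δ2=011110 Δ3=001110 | 3Δ
t=13: Δ0=001110 Δ1=001100 | 1Δ
t=14: Δ0=001100 Δ1=001110 Δ2=101110 Δ3=111110 | 3Δ
t=15: Δ0=111110 Δ1=111100 | 1Δ
t=16: Δ0=111100 Δ1=111110 Δ2=011110 Δ3=001110 | 3Δ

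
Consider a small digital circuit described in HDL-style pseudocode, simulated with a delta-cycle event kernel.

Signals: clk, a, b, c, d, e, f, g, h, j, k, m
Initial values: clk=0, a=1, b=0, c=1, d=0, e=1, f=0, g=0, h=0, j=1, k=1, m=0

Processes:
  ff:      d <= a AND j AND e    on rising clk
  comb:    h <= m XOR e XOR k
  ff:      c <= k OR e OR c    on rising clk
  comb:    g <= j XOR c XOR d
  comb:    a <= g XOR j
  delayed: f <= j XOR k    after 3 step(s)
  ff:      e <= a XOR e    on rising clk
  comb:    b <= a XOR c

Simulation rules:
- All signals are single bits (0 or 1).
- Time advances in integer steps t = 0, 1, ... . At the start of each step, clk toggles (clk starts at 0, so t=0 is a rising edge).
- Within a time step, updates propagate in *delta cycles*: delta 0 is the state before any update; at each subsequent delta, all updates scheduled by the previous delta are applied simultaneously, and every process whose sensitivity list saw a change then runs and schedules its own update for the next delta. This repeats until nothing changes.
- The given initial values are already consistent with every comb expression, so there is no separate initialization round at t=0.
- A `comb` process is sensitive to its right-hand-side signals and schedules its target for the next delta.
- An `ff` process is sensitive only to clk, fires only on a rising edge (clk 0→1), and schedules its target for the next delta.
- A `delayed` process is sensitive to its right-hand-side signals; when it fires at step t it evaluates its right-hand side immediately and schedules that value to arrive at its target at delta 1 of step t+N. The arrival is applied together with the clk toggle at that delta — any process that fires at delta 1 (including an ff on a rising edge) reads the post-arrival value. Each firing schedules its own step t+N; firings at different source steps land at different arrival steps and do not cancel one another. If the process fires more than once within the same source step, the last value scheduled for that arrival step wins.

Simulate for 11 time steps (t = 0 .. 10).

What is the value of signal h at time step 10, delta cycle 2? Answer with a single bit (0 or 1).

t0.Δ0 m=0 g=0 e=1 h=0 d=0 clk=0 b=0 j=1 a=1 c=1 f=0 k=1
t0.Δ1 m=0 g=0 e=1 h=0 d=0 clk=1 b=0 j=1 a=1 c=1 f=0 k=1
t0.Δ2 m=0 g=0 e=0 h=0 d=1 clk=1 b=0 j=1 a=1 c=1 f=0 k=1
t0.Δ3 m=0 g=1 e=0 h=1 d=1 clk=1 b=0 j=1 a=1 c=1 f=0 k=1
t0.Δ4 m=0 g=1 e=0 h=1 d=1 clk=1 b=0 j=1 a=0 c=1 f=0 k=1
t0.Δ5 m=0 g=1 e=0 h=1 d=1 clk=1 b=1 j=1 a=0 c=1 f=0 k=1
t1.Δ0 m=0 g=1 e=0 h=1 d=1 clk=1 b=1 j=1 a=0 c=1 f=0 k=1
t1.Δ1 m=0 g=1 e=0 h=1 d=1 clk=0 b=1 j=1 a=0 c=1 f=0 k=1
t2.Δ0 m=0 g=1 e=0 h=1 d=1 clk=0 b=1 j=1 a=0 c=1 f=0 k=1
t2.Δ1 m=0 g=1 e=0 h=1 d=1 clk=1 b=1 j=1 a=0 c=1 f=0 k=1
t2.Δ2 m=0 g=1 e=0 h=1 d=0 clk=1 b=1 j=1 a=0 c=1 f=0 k=1
t2.Δ3 m=0 g=0 e=0 h=1 d=0 clk=1 b=1 j=1 a=0 c=1 f=0 k=1
t2.Δ4 m=0 g=0 e=0 h=1 d=0 clk=1 b=1 j=1 a=1 c=1 f=0 k=1
t2.Δ5 m=0 g=0 e=0 h=1 d=0 clk=1 b=0 j=1 a=1 c=1 f=0 k=1
t3.Δ0 m=0 g=0 e=0 h=1 d=0 clk=1 b=0 j=1 a=1 c=1 f=0 k=1
t3.Δ1 m=0 g=0 e=0 h=1 d=0 clk=0 b=0 j=1 a=1 c=1 f=0 k=1
t4.Δ0 m=0 g=0 e=0 h=1 d=0 clk=0 b=0 j=1 a=1 c=1 f=0 k=1
t4.Δ1 m=0 g=0 e=0 h=1 d=0 clk=1 b=0 j=1 a=1 c=1 f=0 k=1
t4.Δ2 m=0 g=0 e=1 h=1 d=0 clk=1 b=0 j=1 a=1 c=1 f=0 k=1
t4.Δ3 m=0 g=0 e=1 h=0 d=0 clk=1 b=0 j=1 a=1 c=1 f=0 k=1
t5.Δ0 m=0 g=0 e=1 h=0 d=0 clk=1 b=0 j=1 a=1 c=1 f=0 k=1
t5.Δ1 m=0 g=0 e=1 h=0 d=0 clk=0 b=0 j=1 a=1 c=1 f=0 k=1
t6.Δ0 m=0 g=0 e=1 h=0 d=0 clk=0 b=0 j=1 a=1 c=1 f=0 k=1
t6.Δ1 m=0 g=0 e=1 h=0 d=0 clk=1 b=0 j=1 a=1 c=1 f=0 k=1
t6.Δ2 m=0 g=0 e=0 h=0 d=1 clk=1 b=0 j=1 a=1 c=1 f=0 k=1
t6.Δ3 m=0 g=1 e=0 h=1 d=1 clk=1 b=0 j=1 a=1 c=1 f=0 k=1
t6.Δ4 m=0 g=1 e=0 h=1 d=1 clk=1 b=0 j=1 a=0 c=1 f=0 k=1
t6.Δ5 m=0 g=1 e=0 h=1 d=1 clk=1 b=1 j=1 a=0 c=1 f=0 k=1
t7.Δ0 m=0 g=1 e=0 h=1 d=1 clk=1 b=1 j=1 a=0 c=1 f=0 k=1
t7.Δ1 m=0 g=1 e=0 h=1 d=1 clk=0 b=1 j=1 a=0 c=1 f=0 k=1
t8.Δ0 m=0 g=1 e=0 h=1 d=1 clk=0 b=1 j=1 a=0 c=1 f=0 k=1
t8.Δ1 m=0 g=1 e=0 h=1 d=1 clk=1 b=1 j=1 a=0 c=1 f=0 k=1
t8.Δ2 m=0 g=1 e=0 h=1 d=0 clk=1 b=1 j=1 a=0 c=1 f=0 k=1
t8.Δ3 m=0 g=0 e=0 h=1 d=0 clk=1 b=1 j=1 a=0 c=1 f=0 k=1
t8.Δ4 m=0 g=0 e=0 h=1 d=0 clk=1 b=1 j=1 a=1 c=1 f=0 k=1
t8.Δ5 m=0 g=0 e=0 h=1 d=0 clk=1 b=0 j=1 a=1 c=1 f=0 k=1
t9.Δ0 m=0 g=0 e=0 h=1 d=0 clk=1 b=0 j=1 a=1 c=1 f=0 k=1
t9.Δ1 m=0 g=0 e=0 h=1 d=0 clk=0 b=0 j=1 a=1 c=1 f=0 k=1
t10.Δ0 m=0 g=0 e=0 h=1 d=0 clk=0 b=0 j=1 a=1 c=1 f=0 k=1
t10.Δ1 m=0 g=0 e=0 h=1 d=0 clk=1 b=0 j=1 a=1 c=1 f=0 k=1
t10.Δ2 m=0 g=0 e=1 h=1 d=0 clk=1 b=0 j=1 a=1 c=1 f=0 k=1
t10.Δ3 m=0 g=0 e=1 h=0 d=0 clk=1 b=0 j=1 a=1 c=1 f=0 k=1

1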